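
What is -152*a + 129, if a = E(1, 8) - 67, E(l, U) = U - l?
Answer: 9249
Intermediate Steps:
a = -60 (a = (8 - 1*1) - 67 = (8 - 1) - 67 = 7 - 67 = -60)
-152*a + 129 = -152*(-60) + 129 = 9120 + 129 = 9249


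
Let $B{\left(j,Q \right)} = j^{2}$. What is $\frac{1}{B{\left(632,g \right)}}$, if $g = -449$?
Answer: $\frac{1}{399424} \approx 2.5036 \cdot 10^{-6}$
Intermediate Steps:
$\frac{1}{B{\left(632,g \right)}} = \frac{1}{632^{2}} = \frac{1}{399424}$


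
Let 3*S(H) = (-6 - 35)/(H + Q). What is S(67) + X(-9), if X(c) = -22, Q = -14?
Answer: -3539/159 ≈ -22.258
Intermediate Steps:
S(H) = -41/(3*(-14 + H)) (S(H) = ((-6 - 35)/(H - 14))/3 = (-41/(-14 + H))/3 = -41/(3*(-14 + H)))
S(67) + X(-9) = -41/(-42 + 3*67) - 22 = -41/(-42 + 201) - 22 = -41/159 - 22 = -3539/159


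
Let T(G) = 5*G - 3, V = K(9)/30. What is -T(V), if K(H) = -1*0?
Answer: 3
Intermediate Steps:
K(H) = 0
V = 0 (V = 0/30 = 0*(1/30) = 0)
T(G) = -3 + 5*G
-T(V) = -(-3 + 5*0) = -(-3 + 0) = -1*(-3) = 3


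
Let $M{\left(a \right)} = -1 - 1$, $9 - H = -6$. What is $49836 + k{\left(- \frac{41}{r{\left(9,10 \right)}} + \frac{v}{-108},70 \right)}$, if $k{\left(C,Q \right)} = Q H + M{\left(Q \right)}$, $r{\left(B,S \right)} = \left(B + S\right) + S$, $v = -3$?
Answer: $50884$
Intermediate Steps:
$r{\left(B,S \right)} = B + 2 S$
$H = 15$ ($H = 9 - -6 = 9 + 6 = 15$)
$M{\left(a \right)} = -2$ ($M{\left(a \right)} = -1 - 1 = -2$)
$k{\left(C,Q \right)} = -2 + 15 Q$ ($k{\left(C,Q \right)} = Q 15 - 2 = 15 Q - 2 = -2 + 15 Q$)
$49836 + k{\left(- \frac{41}{r{\left(9,10 \right)}} + \frac{v}{-108},70 \right)} = 49836 + \left(-2 + 15 \cdot 70\right) = 49836 + \left(-2 + 1050\right) = 49836 + 1048 = 50884$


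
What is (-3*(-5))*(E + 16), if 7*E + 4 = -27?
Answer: 1215/7 ≈ 173.57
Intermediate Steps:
E = -31/7 (E = -4/7 + (⅐)*(-27) = -4/7 - 27/7 = -31/7 ≈ -4.4286)
(-3*(-5))*(E + 16) = (-3*(-5))*(-31/7 + 16) = 15*(81/7) = 1215/7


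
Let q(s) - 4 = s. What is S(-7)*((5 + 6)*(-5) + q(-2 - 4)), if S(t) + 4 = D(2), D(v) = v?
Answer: 114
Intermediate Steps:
S(t) = -2 (S(t) = -4 + 2 = -2)
q(s) = 4 + s
S(-7)*((5 + 6)*(-5) + q(-2 - 4)) = -2*((5 + 6)*(-5) + (4 + (-2 - 4))) = -2*(11*(-5) + (4 - 6)) = -2*(-55 - 2) = -2*(-57) = 114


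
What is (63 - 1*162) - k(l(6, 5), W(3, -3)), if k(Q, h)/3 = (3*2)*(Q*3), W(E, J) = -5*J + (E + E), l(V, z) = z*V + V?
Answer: -2043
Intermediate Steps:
l(V, z) = V + V*z (l(V, z) = V*z + V = V + V*z)
W(E, J) = -5*J + 2*E
k(Q, h) = 54*Q (k(Q, h) = 3*((3*2)*(Q*3)) = 3*(6*(3*Q)) = 3*(18*Q) = 54*Q)
(63 - 1*162) - k(l(6, 5), W(3, -3)) = (63 - 1*162) - 54*6*(1 + 5) = (63 - 162) - 54*6*6 = -99 - 54*36 = -99 - 1*1944 = -99 - 1944 = -2043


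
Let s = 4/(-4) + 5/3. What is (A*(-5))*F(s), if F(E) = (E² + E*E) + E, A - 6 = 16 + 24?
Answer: -3220/9 ≈ -357.78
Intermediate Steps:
A = 46 (A = 6 + (16 + 24) = 6 + 40 = 46)
s = ⅔ (s = 4*(-¼) + 5*(⅓) = -1 + 5/3 = ⅔ ≈ 0.66667)
F(E) = E + 2*E² (F(E) = (E² + E²) + E = 2*E² + E = E + 2*E²)
(A*(-5))*F(s) = (46*(-5))*(2*(1 + 2*(⅔))/3) = -460*(1 + 4/3)/3 = -460*7/(3*3) = -230*14/9 = -3220/9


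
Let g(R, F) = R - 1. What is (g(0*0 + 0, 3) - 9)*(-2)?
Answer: 20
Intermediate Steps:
g(R, F) = -1 + R
(g(0*0 + 0, 3) - 9)*(-2) = ((-1 + (0*0 + 0)) - 9)*(-2) = ((-1 + (0 + 0)) - 9)*(-2) = ((-1 + 0) - 9)*(-2) = (-1 - 9)*(-2) = -10*(-2) = 20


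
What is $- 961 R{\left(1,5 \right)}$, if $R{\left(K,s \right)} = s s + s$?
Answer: $-28830$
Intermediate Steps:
$R{\left(K,s \right)} = s + s^{2}$ ($R{\left(K,s \right)} = s^{2} + s = s + s^{2}$)
$- 961 R{\left(1,5 \right)} = - 961 \cdot 5 \left(1 + 5\right) = - 961 \cdot 5 \cdot 6 = \left(-961\right) 30 = -28830$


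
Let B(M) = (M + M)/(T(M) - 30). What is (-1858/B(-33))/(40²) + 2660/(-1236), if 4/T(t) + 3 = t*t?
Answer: -247306933/92282850 ≈ -2.6799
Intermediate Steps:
T(t) = 4/(-3 + t²) (T(t) = 4/(-3 + t*t) = 4/(-3 + t²))
B(M) = 2*M/(-30 + 4/(-3 + M²)) (B(M) = (M + M)/(4/(-3 + M²) - 30) = (2*M)/(-30 + 4/(-3 + M²)) = 2*M/(-30 + 4/(-3 + M²)))
(-1858/B(-33))/(40²) + 2660/(-1236) = (-1858*(-(-47 + 15*(-33)²)/(33*(3 - 1*(-33)²))))/(40²) + 2660/(-1236) = -1858*(-(-47 + 15*1089)/(33*(3 - 1*1089)))/1600 + 2660*(-1/1236) = -1858*(-(-47 + 16335)/(33*(3 - 1089)))*(1/1600) - 665/309 = -1858/((-33*(-1086)/16288))*(1/1600) - 665/309 = -1858/((-33*1/16288*(-1086)))*(1/1600) - 665/309 = -1858/17919/8144*(1/1600) - 665/309 = -1858*8144/17919*(1/1600) - 665/309 = -15131552/17919*1/1600 - 665/309 = -472861/895950 - 665/309 = -247306933/92282850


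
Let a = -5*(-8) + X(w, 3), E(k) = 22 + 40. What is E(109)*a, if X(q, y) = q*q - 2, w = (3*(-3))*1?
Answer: 7378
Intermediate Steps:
w = -9 (w = -9*1 = -9)
E(k) = 62
X(q, y) = -2 + q**2 (X(q, y) = q**2 - 2 = -2 + q**2)
a = 119 (a = -5*(-8) + (-2 + (-9)**2) = 40 + (-2 + 81) = 40 + 79 = 119)
E(109)*a = 62*119 = 7378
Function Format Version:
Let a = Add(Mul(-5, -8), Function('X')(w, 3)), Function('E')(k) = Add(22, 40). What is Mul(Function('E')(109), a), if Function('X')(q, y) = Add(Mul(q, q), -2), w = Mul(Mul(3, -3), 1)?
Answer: 7378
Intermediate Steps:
w = -9 (w = Mul(-9, 1) = -9)
Function('E')(k) = 62
Function('X')(q, y) = Add(-2, Pow(q, 2)) (Function('X')(q, y) = Add(Pow(q, 2), -2) = Add(-2, Pow(q, 2)))
a = 119 (a = Add(Mul(-5, -8), Add(-2, Pow(-9, 2))) = Add(40, Add(-2, 81)) = Add(40, 79) = 119)
Mul(Function('E')(109), a) = Mul(62, 119) = 7378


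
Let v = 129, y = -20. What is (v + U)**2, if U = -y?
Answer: 22201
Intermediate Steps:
U = 20 (U = -1*(-20) = 20)
(v + U)**2 = (129 + 20)**2 = 149**2 = 22201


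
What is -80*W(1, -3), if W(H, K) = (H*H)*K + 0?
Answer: 240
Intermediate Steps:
W(H, K) = K*H² (W(H, K) = H²*K + 0 = K*H² + 0 = K*H²)
-80*W(1, -3) = -(-240)*1² = -(-240) = -80*(-3) = 240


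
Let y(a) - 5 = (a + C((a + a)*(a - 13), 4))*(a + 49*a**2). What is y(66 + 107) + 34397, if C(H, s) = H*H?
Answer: 4495020769714864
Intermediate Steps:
C(H, s) = H**2
y(a) = 5 + (a + 49*a**2)*(a + 4*a**2*(-13 + a)**2) (y(a) = 5 + (a + ((a + a)*(a - 13))**2)*(a + 49*a**2) = 5 + (a + ((2*a)*(-13 + a))**2)*(a + 49*a**2) = 5 + (a + (2*a*(-13 + a))**2)*(a + 49*a**2) = 5 + (a + 4*a**2*(-13 + a)**2)*(a + 49*a**2) = 5 + (a + 49*a**2)*(a + 4*a**2*(-13 + a)**2))
y(66 + 107) + 34397 = (5 + (66 + 107)**2 - 5092*(66 + 107)**5 + 196*(66 + 107)**6 + 725*(66 + 107)**3 + 33020*(66 + 107)**4) + 34397 = (5 + 173**2 - 5092*173**5 + 196*173**6 + 725*173**3 + 33020*173**4) + 34397 = (5 + 29929 - 5092*154963892093 + 196*26808753332089 + 725*5177717 + 33020*895745041) + 34397 = (5 + 29929 - 789076138537556 + 5254515653089444 + 3753844825 + 29577501253820) + 34397 = 4495020769680467 + 34397 = 4495020769714864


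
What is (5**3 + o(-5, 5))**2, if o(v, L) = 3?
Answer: 16384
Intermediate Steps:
(5**3 + o(-5, 5))**2 = (5**3 + 3)**2 = (125 + 3)**2 = 128**2 = 16384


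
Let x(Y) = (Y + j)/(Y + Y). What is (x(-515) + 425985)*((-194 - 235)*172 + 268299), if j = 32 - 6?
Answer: 85344626500929/1030 ≈ 8.2859e+10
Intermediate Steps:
j = 26
x(Y) = (26 + Y)/(2*Y) (x(Y) = (Y + 26)/(Y + Y) = (26 + Y)/((2*Y)) = (26 + Y)*(1/(2*Y)) = (26 + Y)/(2*Y))
(x(-515) + 425985)*((-194 - 235)*172 + 268299) = ((½)*(26 - 515)/(-515) + 425985)*((-194 - 235)*172 + 268299) = ((½)*(-1/515)*(-489) + 425985)*(-429*172 + 268299) = (489/1030 + 425985)*(-73788 + 268299) = (438765039/1030)*194511 = 85344626500929/1030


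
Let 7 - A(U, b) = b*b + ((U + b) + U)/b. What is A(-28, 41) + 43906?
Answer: 1731527/41 ≈ 42232.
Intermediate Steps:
A(U, b) = 7 - b² - (b + 2*U)/b (A(U, b) = 7 - (b*b + ((U + b) + U)/b) = 7 - (b² + (b + 2*U)/b) = 7 + (-b² - (b + 2*U)/b) = 7 - b² - (b + 2*U)/b)
A(-28, 41) + 43906 = (6 - 1*41² - 2*(-28)/41) + 43906 = (6 - 1*1681 - 2*(-28)*1/41) + 43906 = (6 - 1681 + 56/41) + 43906 = -68619/41 + 43906 = 1731527/41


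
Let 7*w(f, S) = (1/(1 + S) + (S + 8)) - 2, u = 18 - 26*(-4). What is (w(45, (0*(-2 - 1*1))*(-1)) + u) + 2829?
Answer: 2952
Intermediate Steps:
u = 122 (u = 18 + 104 = 122)
w(f, S) = 6/7 + S/7 + 1/(7*(1 + S)) (w(f, S) = ((1/(1 + S) + (S + 8)) - 2)/7 = ((1/(1 + S) + (8 + S)) - 2)/7 = ((8 + S + 1/(1 + S)) - 2)/7 = (6 + S + 1/(1 + S))/7 = 6/7 + S/7 + 1/(7*(1 + S)))
(w(45, (0*(-2 - 1*1))*(-1)) + u) + 2829 = ((1 + (0*(-2 - 1*1))*(-1) + ((0*(-2 - 1*1))*(-1))²/7)/(1 + (0*(-2 - 1*1))*(-1)) + 122) + 2829 = ((1 + (0*(-2 - 1))*(-1) + ((0*(-2 - 1))*(-1))²/7)/(1 + (0*(-2 - 1))*(-1)) + 122) + 2829 = ((1 + (0*(-3))*(-1) + ((0*(-3))*(-1))²/7)/(1 + (0*(-3))*(-1)) + 122) + 2829 = ((1 + 0*(-1) + (0*(-1))²/7)/(1 + 0*(-1)) + 122) + 2829 = ((1 + 0 + (⅐)*0²)/(1 + 0) + 122) + 2829 = ((1 + 0 + (⅐)*0)/1 + 122) + 2829 = (1*(1 + 0 + 0) + 122) + 2829 = (1*1 + 122) + 2829 = (1 + 122) + 2829 = 123 + 2829 = 2952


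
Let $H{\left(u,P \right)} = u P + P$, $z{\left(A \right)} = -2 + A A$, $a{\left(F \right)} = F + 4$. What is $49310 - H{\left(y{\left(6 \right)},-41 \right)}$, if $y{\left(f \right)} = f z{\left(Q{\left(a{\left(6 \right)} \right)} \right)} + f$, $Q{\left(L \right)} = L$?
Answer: $73705$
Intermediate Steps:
$a{\left(F \right)} = 4 + F$
$z{\left(A \right)} = -2 + A^{2}$
$y{\left(f \right)} = 99 f$ ($y{\left(f \right)} = f \left(-2 + \left(4 + 6\right)^{2}\right) + f = f \left(-2 + 10^{2}\right) + f = f \left(-2 + 100\right) + f = f 98 + f = 98 f + f = 99 f$)
$H{\left(u,P \right)} = P + P u$ ($H{\left(u,P \right)} = P u + P = P + P u$)
$49310 - H{\left(y{\left(6 \right)},-41 \right)} = 49310 - - 41 \left(1 + 99 \cdot 6\right) = 49310 - - 41 \left(1 + 594\right) = 49310 - \left(-41\right) 595 = 49310 - -24395 = 49310 + 24395 = 73705$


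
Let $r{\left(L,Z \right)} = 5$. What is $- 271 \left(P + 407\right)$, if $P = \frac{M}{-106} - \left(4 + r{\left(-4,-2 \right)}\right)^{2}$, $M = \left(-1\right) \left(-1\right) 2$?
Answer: $- \frac{4682067}{53} \approx -88341.0$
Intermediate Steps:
$M = 2$ ($M = 1 \cdot 2 = 2$)
$P = - \frac{4294}{53}$ ($P = \frac{2}{-106} - \left(4 + 5\right)^{2} = 2 \left(- \frac{1}{106}\right) - 9^{2} = - \frac{1}{53} - 81 = - \frac{4294}{53} \approx -81.019$)
$- 271 \left(P + 407\right) = - 271 \left(- \frac{4294}{53} + 407\right) = \left(-271\right) \frac{17277}{53} = - \frac{4682067}{53}$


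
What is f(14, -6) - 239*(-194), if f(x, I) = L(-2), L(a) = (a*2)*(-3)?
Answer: 46378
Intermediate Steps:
L(a) = -6*a (L(a) = (2*a)*(-3) = -6*a)
f(x, I) = 12 (f(x, I) = -6*(-2) = 12)
f(14, -6) - 239*(-194) = 12 - 239*(-194) = 12 + 46366 = 46378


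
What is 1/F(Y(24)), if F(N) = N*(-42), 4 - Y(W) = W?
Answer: 1/840 ≈ 0.0011905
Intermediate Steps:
Y(W) = 4 - W
F(N) = -42*N
1/F(Y(24)) = 1/(-42*(4 - 1*24)) = 1/(-42*(4 - 24)) = 1/(-42*(-20)) = 1/840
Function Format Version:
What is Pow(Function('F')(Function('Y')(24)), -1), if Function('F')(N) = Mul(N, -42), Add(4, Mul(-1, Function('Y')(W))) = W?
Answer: Rational(1, 840) ≈ 0.0011905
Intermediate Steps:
Function('Y')(W) = Add(4, Mul(-1, W))
Function('F')(N) = Mul(-42, N)
Pow(Function('F')(Function('Y')(24)), -1) = Pow(Mul(-42, Add(4, Mul(-1, 24))), -1) = Pow(Mul(-42, Add(4, -24)), -1) = Pow(Mul(-42, -20), -1) = Pow(840, -1) = Rational(1, 840)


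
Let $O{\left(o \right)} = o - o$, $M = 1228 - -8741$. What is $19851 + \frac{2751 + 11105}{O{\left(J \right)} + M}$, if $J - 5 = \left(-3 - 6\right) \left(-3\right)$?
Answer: $\frac{197908475}{9969} \approx 19852.0$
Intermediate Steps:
$J = 32$ ($J = 5 + \left(-3 - 6\right) \left(-3\right) = 5 - -27 = 5 + 27 = 32$)
$M = 9969$ ($M = 1228 + 8741 = 9969$)
$O{\left(o \right)} = 0$
$19851 + \frac{2751 + 11105}{O{\left(J \right)} + M} = 19851 + \frac{2751 + 11105}{0 + 9969} = 19851 + \frac{13856}{9969} = \frac{197908475}{9969}$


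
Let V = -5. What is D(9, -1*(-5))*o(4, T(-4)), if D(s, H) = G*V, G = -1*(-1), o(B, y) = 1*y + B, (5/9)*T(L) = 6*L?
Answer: 196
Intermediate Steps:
T(L) = 54*L/5 (T(L) = 9*(6*L)/5 = 54*L/5)
o(B, y) = B + y (o(B, y) = y + B = B + y)
G = 1
D(s, H) = -5 (D(s, H) = 1*(-5) = -5)
D(9, -1*(-5))*o(4, T(-4)) = -5*(4 + (54/5)*(-4)) = -5*(4 - 216/5) = -5*(-196/5) = 196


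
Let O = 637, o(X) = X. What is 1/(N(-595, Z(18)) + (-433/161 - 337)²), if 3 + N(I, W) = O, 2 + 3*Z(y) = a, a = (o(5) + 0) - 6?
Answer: 25921/3007430014 ≈ 8.6190e-6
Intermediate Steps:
a = -1 (a = (5 + 0) - 6 = 5 - 6 = -1)
Z(y) = -1 (Z(y) = -⅔ + (⅓)*(-1) = -⅔ - ⅓ = -1)
N(I, W) = 634 (N(I, W) = -3 + 637 = 634)
1/(N(-595, Z(18)) + (-433/161 - 337)²) = 1/(634 + (-433/161 - 337)²) = 1/(634 + (-54690/161)²) = 1/(634 + 2990996100/25921) = 1/(3007430014/25921) = 25921/3007430014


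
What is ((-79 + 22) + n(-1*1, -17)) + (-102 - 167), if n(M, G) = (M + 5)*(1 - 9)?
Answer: -358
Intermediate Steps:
n(M, G) = -40 - 8*M (n(M, G) = (5 + M)*(-8) = -40 - 8*M)
((-79 + 22) + n(-1*1, -17)) + (-102 - 167) = ((-79 + 22) + (-40 - (-8))) + (-102 - 167) = (-57 + (-40 - 8*(-1))) - 269 = (-57 + (-40 + 8)) - 269 = (-57 - 32) - 269 = -89 - 269 = -358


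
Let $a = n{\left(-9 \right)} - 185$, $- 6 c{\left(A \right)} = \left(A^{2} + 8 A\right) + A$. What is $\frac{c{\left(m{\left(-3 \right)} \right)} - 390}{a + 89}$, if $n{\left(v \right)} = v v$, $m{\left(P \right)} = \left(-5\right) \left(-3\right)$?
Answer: $30$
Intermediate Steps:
$m{\left(P \right)} = 15$
$n{\left(v \right)} = v^{2}$
$c{\left(A \right)} = - \frac{3 A}{2} - \frac{A^{2}}{6}$ ($c{\left(A \right)} = - \frac{\left(A^{2} + 8 A\right) + A}{6} = - \frac{A^{2} + 9 A}{6} = - \frac{3 A}{2} - \frac{A^{2}}{6}$)
$a = -104$ ($a = \left(-9\right)^{2} - 185 = 81 - 185 = -104$)
$\frac{c{\left(m{\left(-3 \right)} \right)} - 390}{a + 89} = \frac{\left(- \frac{1}{6}\right) 15 \left(9 + 15\right) - 390}{-104 + 89} = \frac{\left(- \frac{1}{6}\right) 15 \cdot 24 - 390}{-15} = \left(-60 - 390\right) \left(- \frac{1}{15}\right) = \left(-450\right) \left(- \frac{1}{15}\right) = 30$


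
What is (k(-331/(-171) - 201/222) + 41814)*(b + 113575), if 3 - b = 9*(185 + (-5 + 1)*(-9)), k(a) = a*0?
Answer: 4665982446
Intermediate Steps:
k(a) = 0
b = -1986 (b = 3 - 9*(185 + (-5 + 1)*(-9)) = 3 - 9*(185 - 4*(-9)) = 3 - 9*(185 + 36) = 3 - 9*221 = 3 - 1*1989 = 3 - 1989 = -1986)
(k(-331/(-171) - 201/222) + 41814)*(b + 113575) = (0 + 41814)*(-1986 + 113575) = 41814*111589 = 4665982446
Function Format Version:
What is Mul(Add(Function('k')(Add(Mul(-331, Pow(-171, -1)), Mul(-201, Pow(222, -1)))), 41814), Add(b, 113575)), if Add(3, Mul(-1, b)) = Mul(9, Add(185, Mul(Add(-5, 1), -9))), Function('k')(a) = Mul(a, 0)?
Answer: 4665982446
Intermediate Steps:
Function('k')(a) = 0
b = -1986 (b = Add(3, Mul(-1, Mul(9, Add(185, Mul(Add(-5, 1), -9))))) = Add(3, Mul(-1, Mul(9, Add(185, Mul(-4, -9))))) = Add(3, Mul(-1, Mul(9, Add(185, 36)))) = Add(3, Mul(-1, Mul(9, 221))) = Add(3, Mul(-1, 1989)) = Add(3, -1989) = -1986)
Mul(Add(Function('k')(Add(Mul(-331, Pow(-171, -1)), Mul(-201, Pow(222, -1)))), 41814), Add(b, 113575)) = Mul(Add(0, 41814), Add(-1986, 113575)) = Mul(41814, 111589) = 4665982446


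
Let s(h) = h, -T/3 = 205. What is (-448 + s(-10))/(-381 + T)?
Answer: 229/498 ≈ 0.45984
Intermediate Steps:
T = -615 (T = -3*205 = -615)
(-448 + s(-10))/(-381 + T) = (-448 - 10)/(-381 - 615) = -458/(-996) = -458*(-1/996) = 229/498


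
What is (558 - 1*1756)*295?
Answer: -353410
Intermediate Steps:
(558 - 1*1756)*295 = (558 - 1756)*295 = -1198*295 = -353410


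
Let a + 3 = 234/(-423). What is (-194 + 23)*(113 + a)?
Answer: -879624/47 ≈ -18715.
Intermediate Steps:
a = -167/47 (a = -3 + 234/(-423) = -3 + 234*(-1/423) = -3 - 26/47 = -167/47 ≈ -3.5532)
(-194 + 23)*(113 + a) = (-194 + 23)*(113 - 167/47) = -171*5144/47 = -879624/47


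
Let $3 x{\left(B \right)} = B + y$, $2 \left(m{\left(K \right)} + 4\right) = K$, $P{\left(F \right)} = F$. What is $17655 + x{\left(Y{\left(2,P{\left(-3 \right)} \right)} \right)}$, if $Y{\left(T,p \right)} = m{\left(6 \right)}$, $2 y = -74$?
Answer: $\frac{52927}{3} \approx 17642.0$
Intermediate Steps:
$y = -37$ ($y = \frac{1}{2} \left(-74\right) = -37$)
$m{\left(K \right)} = -4 + \frac{K}{2}$
$Y{\left(T,p \right)} = -1$ ($Y{\left(T,p \right)} = -4 + \frac{1}{2} \cdot 6 = -4 + 3 = -1$)
$x{\left(B \right)} = - \frac{37}{3} + \frac{B}{3}$ ($x{\left(B \right)} = \frac{B - 37}{3} = \frac{-37 + B}{3} = - \frac{37}{3} + \frac{B}{3}$)
$17655 + x{\left(Y{\left(2,P{\left(-3 \right)} \right)} \right)} = 17655 + \left(- \frac{37}{3} + \frac{1}{3} \left(-1\right)\right) = 17655 - \frac{38}{3} = \frac{52927}{3}$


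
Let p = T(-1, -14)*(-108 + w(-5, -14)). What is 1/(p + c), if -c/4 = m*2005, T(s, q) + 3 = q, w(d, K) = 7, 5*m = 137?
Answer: -1/218031 ≈ -4.5865e-6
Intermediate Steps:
m = 137/5 (m = (1/5)*137 = 137/5 ≈ 27.400)
T(s, q) = -3 + q
p = 1717 (p = (-3 - 14)*(-108 + 7) = -17*(-101) = 1717)
c = -219748 (c = -548*2005/5 = -4*54937 = -219748)
1/(p + c) = 1/(1717 - 219748) = 1/(-218031) = -1/218031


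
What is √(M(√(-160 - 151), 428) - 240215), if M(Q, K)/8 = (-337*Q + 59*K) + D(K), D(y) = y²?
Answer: √(1427273 - 2696*I*√311) ≈ 1194.9 - 19.9*I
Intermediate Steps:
M(Q, K) = -2696*Q + 8*K² + 472*K (M(Q, K) = 8*((-337*Q + 59*K) + K²) = 8*(K² - 337*Q + 59*K) = -2696*Q + 8*K² + 472*K)
√(M(√(-160 - 151), 428) - 240215) = √((-2696*√(-160 - 151) + 8*428² + 472*428) - 240215) = √((-2696*I*√311 + 8*183184 + 202016) - 240215) = √((-2696*I*√311 + 1465472 + 202016) - 240215) = √((1667488 - 2696*I*√311) - 240215) = √(1427273 - 2696*I*√311)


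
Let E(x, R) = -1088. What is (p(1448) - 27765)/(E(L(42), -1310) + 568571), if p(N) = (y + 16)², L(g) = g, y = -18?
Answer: -27761/567483 ≈ -0.048919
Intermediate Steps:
p(N) = 4 (p(N) = (-18 + 16)² = (-2)² = 4)
(p(1448) - 27765)/(E(L(42), -1310) + 568571) = (4 - 27765)/(-1088 + 568571) = -27761/567483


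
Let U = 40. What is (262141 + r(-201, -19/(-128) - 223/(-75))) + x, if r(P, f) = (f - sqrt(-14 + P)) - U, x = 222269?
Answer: 4649981969/9600 - I*sqrt(215) ≈ 4.8437e+5 - 14.663*I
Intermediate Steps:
r(P, f) = -40 + f - sqrt(-14 + P) (r(P, f) = (f - sqrt(-14 + P)) - 1*40 = (f - sqrt(-14 + P)) - 40 = -40 + f - sqrt(-14 + P))
(262141 + r(-201, -19/(-128) - 223/(-75))) + x = (262141 + (-40 + (-19/(-128) - 223/(-75)) - sqrt(-14 - 201))) + 222269 = (262141 + (-40 + (-19*(-1/128) - 223*(-1/75)) - sqrt(-215))) + 222269 = (262141 + (-40 + (19/128 + 223/75) - I*sqrt(215))) + 222269 = (262141 + (-40 + 29969/9600 - I*sqrt(215))) + 222269 = (262141 + (-354031/9600 - I*sqrt(215))) + 222269 = (2516199569/9600 - I*sqrt(215)) + 222269 = 4649981969/9600 - I*sqrt(215)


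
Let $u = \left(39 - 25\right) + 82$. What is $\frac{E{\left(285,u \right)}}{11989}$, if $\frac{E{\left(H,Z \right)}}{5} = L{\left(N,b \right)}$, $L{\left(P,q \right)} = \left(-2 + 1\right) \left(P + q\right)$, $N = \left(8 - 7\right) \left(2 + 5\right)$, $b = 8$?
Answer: $- \frac{75}{11989} \approx -0.0062557$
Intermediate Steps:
$u = 96$ ($u = 14 + 82 = 96$)
$N = 7$ ($N = 1 \cdot 7 = 7$)
$L{\left(P,q \right)} = - P - q$ ($L{\left(P,q \right)} = - (P + q) = - P - q$)
$E{\left(H,Z \right)} = -75$ ($E{\left(H,Z \right)} = 5 \left(\left(-1\right) 7 - 8\right) = 5 \left(-7 - 8\right) = 5 \left(-15\right) = -75$)
$\frac{E{\left(285,u \right)}}{11989} = - \frac{75}{11989}$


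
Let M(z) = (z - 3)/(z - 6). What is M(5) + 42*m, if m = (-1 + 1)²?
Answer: -2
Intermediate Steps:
M(z) = (-3 + z)/(-6 + z)
m = 0 (m = 0² = 0)
M(5) + 42*m = (-3 + 5)/(-6 + 5) + 42*0 = 2/(-1) + 0 = -1*2 + 0 = -2 + 0 = -2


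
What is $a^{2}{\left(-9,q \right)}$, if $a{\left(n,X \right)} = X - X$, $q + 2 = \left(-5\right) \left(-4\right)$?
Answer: $0$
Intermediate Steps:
$q = 18$ ($q = -2 - -20 = -2 + 20 = 18$)
$a{\left(n,X \right)} = 0$
$a^{2}{\left(-9,q \right)} = 0^{2} = 0$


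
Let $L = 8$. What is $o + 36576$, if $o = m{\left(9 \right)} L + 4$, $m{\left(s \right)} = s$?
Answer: $36652$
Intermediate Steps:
$o = 76$ ($o = 9 \cdot 8 + 4 = 72 + 4 = 76$)
$o + 36576 = 76 + 36576 = 36652$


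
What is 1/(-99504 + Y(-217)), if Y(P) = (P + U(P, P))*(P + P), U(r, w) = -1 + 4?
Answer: -1/6628 ≈ -0.00015088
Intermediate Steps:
U(r, w) = 3
Y(P) = 2*P*(3 + P) (Y(P) = (P + 3)*(P + P) = (3 + P)*(2*P) = 2*P*(3 + P))
1/(-99504 + Y(-217)) = 1/(-99504 + 2*(-217)*(3 - 217)) = 1/(-99504 + 2*(-217)*(-214)) = 1/(-99504 + 92876) = 1/(-6628) = -1/6628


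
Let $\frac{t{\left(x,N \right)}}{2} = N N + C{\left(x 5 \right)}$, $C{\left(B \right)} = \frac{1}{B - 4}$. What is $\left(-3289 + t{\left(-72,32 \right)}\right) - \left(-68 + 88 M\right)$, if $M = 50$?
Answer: $- \frac{1014287}{182} \approx -5573.0$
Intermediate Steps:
$C{\left(B \right)} = \frac{1}{-4 + B}$
$t{\left(x,N \right)} = 2 N^{2} + \frac{2}{-4 + 5 x}$ ($t{\left(x,N \right)} = 2 \left(N N + \frac{1}{-4 + x 5}\right) = 2 \left(N^{2} + \frac{1}{-4 + 5 x}\right) = 2 N^{2} + \frac{2}{-4 + 5 x}$)
$\left(-3289 + t{\left(-72,32 \right)}\right) - \left(-68 + 88 M\right) = \left(-3289 + \frac{2 \left(1 + 32^{2} \left(-4 + 5 \left(-72\right)\right)\right)}{-4 + 5 \left(-72\right)}\right) + \left(\left(-88\right) 50 + 68\right) = \left(-3289 + \frac{2 \left(1 + 1024 \left(-4 - 360\right)\right)}{-4 - 360}\right) + \left(-4400 + 68\right) = \left(-3289 + \frac{2 \left(1 + 1024 \left(-364\right)\right)}{-364}\right) - 4332 = \left(-3289 + 2 \left(- \frac{1}{364}\right) \left(1 - 372736\right)\right) - 4332 = \left(-3289 + 2 \left(- \frac{1}{364}\right) \left(-372735\right)\right) - 4332 = \left(-3289 + \frac{372735}{182}\right) - 4332 = - \frac{225863}{182} - 4332 = - \frac{1014287}{182}$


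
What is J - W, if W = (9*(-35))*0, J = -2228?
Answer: -2228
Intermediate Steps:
W = 0 (W = -315*0 = 0)
J - W = -2228 - 1*0 = -2228 + 0 = -2228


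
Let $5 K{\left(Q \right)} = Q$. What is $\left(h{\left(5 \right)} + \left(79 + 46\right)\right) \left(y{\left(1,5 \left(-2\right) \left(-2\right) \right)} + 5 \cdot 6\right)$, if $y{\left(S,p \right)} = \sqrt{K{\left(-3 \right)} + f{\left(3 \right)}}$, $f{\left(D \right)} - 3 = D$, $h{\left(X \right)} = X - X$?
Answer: $3750 + 75 \sqrt{15} \approx 4040.5$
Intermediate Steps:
$h{\left(X \right)} = 0$
$K{\left(Q \right)} = \frac{Q}{5}$
$f{\left(D \right)} = 3 + D$
$y{\left(S,p \right)} = \frac{3 \sqrt{15}}{5}$ ($y{\left(S,p \right)} = \sqrt{\frac{1}{5} \left(-3\right) + \left(3 + 3\right)} = \sqrt{- \frac{3}{5} + 6} = \sqrt{\frac{27}{5}} = \frac{3 \sqrt{15}}{5}$)
$\left(h{\left(5 \right)} + \left(79 + 46\right)\right) \left(y{\left(1,5 \left(-2\right) \left(-2\right) \right)} + 5 \cdot 6\right) = \left(0 + \left(79 + 46\right)\right) \left(\frac{3 \sqrt{15}}{5} + 5 \cdot 6\right) = \left(0 + 125\right) \left(\frac{3 \sqrt{15}}{5} + 30\right) = 125 \left(30 + \frac{3 \sqrt{15}}{5}\right) = 3750 + 75 \sqrt{15}$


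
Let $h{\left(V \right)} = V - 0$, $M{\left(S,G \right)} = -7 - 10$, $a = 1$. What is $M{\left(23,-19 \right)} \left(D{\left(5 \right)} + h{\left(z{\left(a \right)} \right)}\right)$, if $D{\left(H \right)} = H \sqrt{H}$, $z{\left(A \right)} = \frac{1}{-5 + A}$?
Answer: $\frac{17}{4} - 85 \sqrt{5} \approx -185.82$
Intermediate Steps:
$M{\left(S,G \right)} = -17$ ($M{\left(S,G \right)} = -7 - 10 = -17$)
$h{\left(V \right)} = V$ ($h{\left(V \right)} = V + 0 = V$)
$D{\left(H \right)} = H^{\frac{3}{2}}$
$M{\left(23,-19 \right)} \left(D{\left(5 \right)} + h{\left(z{\left(a \right)} \right)}\right) = - 17 \left(5^{\frac{3}{2}} + \frac{1}{-5 + 1}\right) = - 17 \left(5 \sqrt{5} + \frac{1}{-4}\right) = - 17 \left(5 \sqrt{5} - \frac{1}{4}\right) = - 17 \left(- \frac{1}{4} + 5 \sqrt{5}\right) = \frac{17}{4} - 85 \sqrt{5}$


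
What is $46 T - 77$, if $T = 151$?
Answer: $6869$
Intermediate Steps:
$46 T - 77 = 46 \cdot 151 - 77 = 6946 - 77 = 6869$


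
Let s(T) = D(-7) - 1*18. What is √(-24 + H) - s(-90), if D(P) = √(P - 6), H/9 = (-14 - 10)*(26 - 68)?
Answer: 18 + 2*√2262 - I*√13 ≈ 113.12 - 3.6056*I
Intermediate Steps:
H = 9072 (H = 9*((-14 - 10)*(26 - 68)) = 9*(-24*(-42)) = 9*1008 = 9072)
D(P) = √(-6 + P)
s(T) = -18 + I*√13 (s(T) = √(-6 - 7) - 1*18 = √(-13) - 18 = I*√13 - 18 = -18 + I*√13)
√(-24 + H) - s(-90) = √(-24 + 9072) - (-18 + I*√13) = √9048 + (18 - I*√13) = 2*√2262 + (18 - I*√13) = 18 + 2*√2262 - I*√13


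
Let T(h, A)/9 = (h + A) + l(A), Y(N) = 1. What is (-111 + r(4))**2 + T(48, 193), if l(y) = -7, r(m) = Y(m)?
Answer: 14206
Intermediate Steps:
r(m) = 1
T(h, A) = -63 + 9*A + 9*h (T(h, A) = 9*((h + A) - 7) = 9*((A + h) - 7) = 9*(-7 + A + h) = -63 + 9*A + 9*h)
(-111 + r(4))**2 + T(48, 193) = (-111 + 1)**2 + (-63 + 9*193 + 9*48) = (-110)**2 + (-63 + 1737 + 432) = 12100 + 2106 = 14206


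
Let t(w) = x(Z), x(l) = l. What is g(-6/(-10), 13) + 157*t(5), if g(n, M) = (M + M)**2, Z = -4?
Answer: 48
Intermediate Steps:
g(n, M) = 4*M**2 (g(n, M) = (2*M)**2 = 4*M**2)
t(w) = -4
g(-6/(-10), 13) + 157*t(5) = 4*13**2 + 157*(-4) = 4*169 - 628 = 676 - 628 = 48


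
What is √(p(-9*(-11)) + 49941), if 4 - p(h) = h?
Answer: √49846 ≈ 223.26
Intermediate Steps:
p(h) = 4 - h
√(p(-9*(-11)) + 49941) = √((4 - (-9)*(-11)) + 49941) = √((4 - 1*99) + 49941) = √((4 - 99) + 49941) = √(-95 + 49941) = √49846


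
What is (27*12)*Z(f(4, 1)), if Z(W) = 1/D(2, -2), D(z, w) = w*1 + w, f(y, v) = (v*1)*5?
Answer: -81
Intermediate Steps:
f(y, v) = 5*v (f(y, v) = v*5 = 5*v)
D(z, w) = 2*w (D(z, w) = w + w = 2*w)
Z(W) = -¼ (Z(W) = 1/(2*(-2)) = 1/(-4) = -¼)
(27*12)*Z(f(4, 1)) = (27*12)*(-¼) = 324*(-¼) = -81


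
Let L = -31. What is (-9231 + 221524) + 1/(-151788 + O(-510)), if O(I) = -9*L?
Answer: 32164300136/151509 ≈ 2.1229e+5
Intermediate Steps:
O(I) = 279 (O(I) = -9*(-31) = 279)
(-9231 + 221524) + 1/(-151788 + O(-510)) = (-9231 + 221524) + 1/(-151788 + 279) = 212293 + 1/(-151509) = 212293 - 1/151509 = 32164300136/151509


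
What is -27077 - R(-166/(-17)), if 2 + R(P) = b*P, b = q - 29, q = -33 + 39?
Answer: -456457/17 ≈ -26850.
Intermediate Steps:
q = 6
b = -23 (b = 6 - 29 = -23)
R(P) = -2 - 23*P
-27077 - R(-166/(-17)) = -27077 - (-2 - (-3818)/(-17)) = -27077 - (-2 - (-3818)*(-1)/17) = -27077 - (-2 - 23*166/17) = -27077 - (-2 - 3818/17) = -27077 - 1*(-3852/17) = -27077 + 3852/17 = -456457/17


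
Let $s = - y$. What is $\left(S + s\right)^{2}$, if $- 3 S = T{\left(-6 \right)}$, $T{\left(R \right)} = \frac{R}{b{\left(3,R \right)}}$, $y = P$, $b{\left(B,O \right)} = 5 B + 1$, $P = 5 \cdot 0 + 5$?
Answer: $\frac{1521}{64} \approx 23.766$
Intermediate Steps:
$P = 5$ ($P = 0 + 5 = 5$)
$b{\left(B,O \right)} = 1 + 5 B$
$y = 5$
$s = -5$ ($s = \left(-1\right) 5 = -5$)
$T{\left(R \right)} = \frac{R}{16}$ ($T{\left(R \right)} = \frac{R}{1 + 5 \cdot 3} = \frac{R}{1 + 15} = \frac{R}{16}$)
$S = \frac{1}{8}$ ($S = - \frac{\frac{1}{16} \left(-6\right)}{3} = \left(- \frac{1}{3}\right) \left(- \frac{3}{8}\right) = \frac{1}{8} \approx 0.125$)
$\left(S + s\right)^{2} = \left(\frac{1}{8} - 5\right)^{2} = \left(- \frac{39}{8}\right)^{2} = \frac{1521}{64}$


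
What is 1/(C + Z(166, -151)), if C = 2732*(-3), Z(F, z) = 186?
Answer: -1/8010 ≈ -0.00012484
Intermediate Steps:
C = -8196
1/(C + Z(166, -151)) = 1/(-8196 + 186) = 1/(-8010) = -1/8010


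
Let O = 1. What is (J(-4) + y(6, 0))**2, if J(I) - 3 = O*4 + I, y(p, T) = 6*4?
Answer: 729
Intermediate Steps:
y(p, T) = 24
J(I) = 7 + I (J(I) = 3 + (1*4 + I) = 3 + (4 + I) = 7 + I)
(J(-4) + y(6, 0))**2 = ((7 - 4) + 24)**2 = (3 + 24)**2 = 27**2 = 729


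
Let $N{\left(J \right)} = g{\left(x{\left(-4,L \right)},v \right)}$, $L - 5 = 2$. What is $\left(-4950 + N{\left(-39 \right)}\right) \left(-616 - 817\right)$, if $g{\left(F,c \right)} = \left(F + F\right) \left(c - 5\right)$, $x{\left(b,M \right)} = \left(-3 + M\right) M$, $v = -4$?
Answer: $7815582$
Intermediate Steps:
$L = 7$ ($L = 5 + 2 = 7$)
$x{\left(b,M \right)} = M \left(-3 + M\right)$
$g{\left(F,c \right)} = 2 F \left(-5 + c\right)$
$N{\left(J \right)} = -504$ ($N{\left(J \right)} = 2 \cdot 7 \left(-3 + 7\right) \left(-5 - 4\right) = 2 \cdot 7 \cdot 4 \left(-9\right) = 2 \cdot 28 \left(-9\right) = -504$)
$\left(-4950 + N{\left(-39 \right)}\right) \left(-616 - 817\right) = \left(-4950 - 504\right) \left(-616 - 817\right) = \left(-5454\right) \left(-1433\right) = 7815582$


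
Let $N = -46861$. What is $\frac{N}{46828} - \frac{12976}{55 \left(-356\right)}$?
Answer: $- \frac{77474563}{229223060} \approx -0.33799$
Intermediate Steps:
$\frac{N}{46828} - \frac{12976}{55 \left(-356\right)} = - \frac{46861}{46828} - \frac{12976}{55 \left(-356\right)} = \left(-46861\right) \frac{1}{46828} - \frac{12976}{-19580} = - \frac{46861}{46828} - - \frac{3244}{4895} = - \frac{46861}{46828} + \frac{3244}{4895} = - \frac{77474563}{229223060}$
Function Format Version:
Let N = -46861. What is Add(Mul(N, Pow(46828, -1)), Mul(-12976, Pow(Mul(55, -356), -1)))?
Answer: Rational(-77474563, 229223060) ≈ -0.33799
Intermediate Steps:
Add(Mul(N, Pow(46828, -1)), Mul(-12976, Pow(Mul(55, -356), -1))) = Add(Mul(-46861, Pow(46828, -1)), Mul(-12976, Pow(Mul(55, -356), -1))) = Add(Mul(-46861, Rational(1, 46828)), Mul(-12976, Pow(-19580, -1))) = Add(Rational(-46861, 46828), Mul(-12976, Rational(-1, 19580))) = Add(Rational(-46861, 46828), Rational(3244, 4895)) = Rational(-77474563, 229223060)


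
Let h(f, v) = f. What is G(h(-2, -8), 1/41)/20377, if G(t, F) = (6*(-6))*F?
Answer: -36/835457 ≈ -4.3090e-5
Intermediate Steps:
G(t, F) = -36*F
G(h(-2, -8), 1/41)/20377 = -36/41/20377 = -36*1/41*(1/20377) = -36/41*1/20377 = -36/835457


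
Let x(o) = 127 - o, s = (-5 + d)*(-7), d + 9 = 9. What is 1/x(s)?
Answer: 1/92 ≈ 0.010870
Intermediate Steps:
d = 0 (d = -9 + 9 = 0)
s = 35 (s = (-5 + 0)*(-7) = -5*(-7) = 35)
1/x(s) = 1/(127 - 1*35) = 1/(127 - 35) = 1/92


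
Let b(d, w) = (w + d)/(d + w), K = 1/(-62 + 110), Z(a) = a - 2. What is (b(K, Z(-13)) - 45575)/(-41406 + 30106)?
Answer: 22787/5650 ≈ 4.0331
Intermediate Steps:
Z(a) = -2 + a
K = 1/48 ≈ 0.020833
b(d, w) = 1 (b(d, w) = (d + w)/(d + w) = 1)
(b(K, Z(-13)) - 45575)/(-41406 + 30106) = (1 - 45575)/(-41406 + 30106) = -45574/(-11300) = -45574*(-1/11300) = 22787/5650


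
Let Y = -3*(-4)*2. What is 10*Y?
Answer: 240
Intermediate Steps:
Y = 24 (Y = 12*2 = 24)
10*Y = 10*24 = 240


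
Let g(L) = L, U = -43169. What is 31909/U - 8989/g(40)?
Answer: -389322501/1726760 ≈ -225.46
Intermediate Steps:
31909/U - 8989/g(40) = 31909/(-43169) - 8989/40 = 31909*(-1/43169) - 8989*1/40 = -31909/43169 - 8989/40 = -389322501/1726760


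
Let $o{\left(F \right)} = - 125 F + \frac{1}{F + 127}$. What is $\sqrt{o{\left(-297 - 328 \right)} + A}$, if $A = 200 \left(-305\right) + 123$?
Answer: $\frac{\sqrt{4277572494}}{498} \approx 131.33$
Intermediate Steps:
$A = -60877$ ($A = -61000 + 123 = -60877$)
$o{\left(F \right)} = \frac{1}{127 + F} - 125 F$ ($o{\left(F \right)} = - 125 F + \frac{1}{127 + F} = \frac{1}{127 + F} - 125 F$)
$\sqrt{o{\left(-297 - 328 \right)} + A} = \sqrt{\frac{1 - 15875 \left(-297 - 328\right) - 125 \left(-297 - 328\right)^{2}}{127 - 625} - 60877} = \sqrt{\frac{1 - -9921875 - 125 \left(-625\right)^{2}}{127 - 625} - 60877} = \sqrt{\frac{1 + 9921875 - 48828125}{-498} - 60877} = \sqrt{- \frac{1 + 9921875 - 48828125}{498} - 60877} = \sqrt{\left(- \frac{1}{498}\right) \left(-38906249\right) - 60877} = \sqrt{\frac{38906249}{498} - 60877} = \sqrt{\frac{8589503}{498}} = \frac{\sqrt{4277572494}}{498}$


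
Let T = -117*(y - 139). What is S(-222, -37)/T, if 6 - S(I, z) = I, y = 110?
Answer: 76/1131 ≈ 0.067197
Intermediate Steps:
S(I, z) = 6 - I
T = 3393 (T = -117*(110 - 139) = -117*(-29) = 3393)
S(-222, -37)/T = (6 - 1*(-222))/3393 = (6 + 222)*(1/3393) = 228*(1/3393) = 76/1131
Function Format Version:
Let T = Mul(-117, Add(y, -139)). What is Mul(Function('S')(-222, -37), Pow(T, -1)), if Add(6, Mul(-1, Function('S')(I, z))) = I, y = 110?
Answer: Rational(76, 1131) ≈ 0.067197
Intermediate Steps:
Function('S')(I, z) = Add(6, Mul(-1, I))
T = 3393 (T = Mul(-117, Add(110, -139)) = Mul(-117, -29) = 3393)
Mul(Function('S')(-222, -37), Pow(T, -1)) = Mul(Add(6, Mul(-1, -222)), Pow(3393, -1)) = Mul(Add(6, 222), Rational(1, 3393)) = Mul(228, Rational(1, 3393)) = Rational(76, 1131)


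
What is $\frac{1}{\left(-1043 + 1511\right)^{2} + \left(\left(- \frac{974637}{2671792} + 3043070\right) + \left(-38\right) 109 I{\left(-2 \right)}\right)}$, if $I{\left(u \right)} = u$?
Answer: $\frac{2671792}{8737768802739} \approx 3.0577 \cdot 10^{-7}$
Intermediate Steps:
$\frac{1}{\left(-1043 + 1511\right)^{2} + \left(\left(- \frac{974637}{2671792} + 3043070\right) + \left(-38\right) 109 I{\left(-2 \right)}\right)} = \frac{1}{\left(-1043 + 1511\right)^{2} + \left(\left(- \frac{974637}{2671792} + 3043070\right) + \left(-38\right) 109 \left(-2\right)\right)} = \frac{1}{468^{2} + \left(\left(\left(-974637\right) \frac{1}{2671792} + 3043070\right) - -8284\right)} = \frac{1}{219024 + \left(\left(- \frac{974637}{2671792} + 3043070\right) + 8284\right)} = \frac{1}{219024 + \left(\frac{8130449106803}{2671792} + 8284\right)} = \frac{1}{219024 + \frac{8152582231731}{2671792}} = \frac{1}{\frac{8737768802739}{2671792}} = \frac{2671792}{8737768802739}$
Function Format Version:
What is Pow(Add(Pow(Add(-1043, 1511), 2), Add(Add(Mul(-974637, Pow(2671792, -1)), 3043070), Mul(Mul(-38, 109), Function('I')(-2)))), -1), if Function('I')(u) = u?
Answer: Rational(2671792, 8737768802739) ≈ 3.0577e-7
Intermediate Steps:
Pow(Add(Pow(Add(-1043, 1511), 2), Add(Add(Mul(-974637, Pow(2671792, -1)), 3043070), Mul(Mul(-38, 109), Function('I')(-2)))), -1) = Pow(Add(Pow(Add(-1043, 1511), 2), Add(Add(Mul(-974637, Pow(2671792, -1)), 3043070), Mul(Mul(-38, 109), -2))), -1) = Pow(Add(Pow(468, 2), Add(Add(Mul(-974637, Rational(1, 2671792)), 3043070), Mul(-4142, -2))), -1) = Pow(Add(219024, Add(Add(Rational(-974637, 2671792), 3043070), 8284)), -1) = Pow(Add(219024, Add(Rational(8130449106803, 2671792), 8284)), -1) = Pow(Add(219024, Rational(8152582231731, 2671792)), -1) = Pow(Rational(8737768802739, 2671792), -1) = Rational(2671792, 8737768802739)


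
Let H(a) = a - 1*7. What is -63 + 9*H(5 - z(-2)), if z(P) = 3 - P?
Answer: -126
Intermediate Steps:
H(a) = -7 + a (H(a) = a - 7 = -7 + a)
-63 + 9*H(5 - z(-2)) = -63 + 9*(-7 + (5 - (3 - 1*(-2)))) = -63 + 9*(-7 + (5 - (3 + 2))) = -63 + 9*(-7 + (5 - 1*5)) = -63 + 9*(-7 + (5 - 5)) = -63 + 9*(-7 + 0) = -63 + 9*(-7) = -63 - 63 = -126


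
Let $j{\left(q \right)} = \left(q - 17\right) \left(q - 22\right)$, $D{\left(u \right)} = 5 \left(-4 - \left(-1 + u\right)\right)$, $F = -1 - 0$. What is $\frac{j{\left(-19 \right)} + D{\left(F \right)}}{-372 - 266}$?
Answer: $- \frac{733}{319} \approx -2.2978$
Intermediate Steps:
$F = -1$ ($F = -1 + 0 = -1$)
$D{\left(u \right)} = -15 - 5 u$ ($D{\left(u \right)} = 5 \left(-3 - u\right) = -15 - 5 u$)
$j{\left(q \right)} = \left(-22 + q\right) \left(-17 + q\right)$ ($j{\left(q \right)} = \left(-17 + q\right) \left(-22 + q\right) = \left(-22 + q\right) \left(-17 + q\right)$)
$\frac{j{\left(-19 \right)} + D{\left(F \right)}}{-372 - 266} = \frac{\left(374 + \left(-19\right)^{2} - -741\right) - 10}{-372 - 266} = \frac{\left(374 + 361 + 741\right) + \left(-15 + 5\right)}{-638} = \left(1476 - 10\right) \left(- \frac{1}{638}\right) = 1466 \left(- \frac{1}{638}\right) = - \frac{733}{319}$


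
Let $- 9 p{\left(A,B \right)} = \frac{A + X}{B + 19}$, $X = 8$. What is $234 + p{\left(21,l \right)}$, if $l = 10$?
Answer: $\frac{2105}{9} \approx 233.89$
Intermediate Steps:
$p{\left(A,B \right)} = - \frac{8 + A}{9 \left(19 + B\right)}$ ($p{\left(A,B \right)} = - \frac{\left(A + 8\right) \frac{1}{B + 19}}{9} = - \frac{\left(8 + A\right) \frac{1}{19 + B}}{9} = - \frac{\frac{1}{19 + B} \left(8 + A\right)}{9} = - \frac{8 + A}{9 \left(19 + B\right)}$)
$234 + p{\left(21,l \right)} = 234 + \frac{-8 - 21}{9 \left(19 + 10\right)} = 234 + \frac{-8 - 21}{9 \cdot 29} = 234 + \frac{1}{9} \cdot \frac{1}{29} \left(-29\right) = 234 - \frac{1}{9} = \frac{2105}{9}$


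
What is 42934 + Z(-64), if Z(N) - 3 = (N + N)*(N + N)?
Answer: 59321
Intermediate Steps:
Z(N) = 3 + 4*N² (Z(N) = 3 + (N + N)*(N + N) = 3 + (2*N)*(2*N) = 3 + 4*N²)
42934 + Z(-64) = 42934 + (3 + 4*(-64)²) = 42934 + (3 + 4*4096) = 42934 + (3 + 16384) = 42934 + 16387 = 59321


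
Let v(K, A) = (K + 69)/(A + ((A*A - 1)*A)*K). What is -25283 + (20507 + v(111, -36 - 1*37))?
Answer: -206193565212/43172857 ≈ -4776.0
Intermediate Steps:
v(K, A) = (69 + K)/(A + A*K*(-1 + A**2)) (v(K, A) = (69 + K)/(A + ((A**2 - 1)*A)*K) = (69 + K)/(A + ((-1 + A**2)*A)*K) = (69 + K)/(A + (A*(-1 + A**2))*K) = (69 + K)/(A + A*K*(-1 + A**2)))
-25283 + (20507 + v(111, -36 - 1*37)) = -25283 + (20507 + (69 + 111)/((-36 - 1*37)*(1 - 1*111 + 111*(-36 - 1*37)**2))) = -25283 + (20507 + 180/(-36 - 37*(1 - 111 + 111*(-36 - 37)**2))) = -25283 + (20507 + 180/(-73*(1 - 111 + 111*(-73)**2))) = -25283 + (20507 - 1/73*180/(1 - 111 + 111*5329)) = -25283 + (20507 - 1/73*180/(1 - 111 + 591519)) = -25283 + (20507 - 1/73*180/591409) = -25283 + (20507 - 1/73*1/591409*180) = -25283 + (20507 - 180/43172857) = -25283 + 885345778319/43172857 = -206193565212/43172857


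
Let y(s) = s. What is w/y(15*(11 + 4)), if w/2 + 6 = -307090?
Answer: -614192/225 ≈ -2729.7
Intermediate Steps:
w = -614192 (w = -12 + 2*(-307090) = -12 - 614180 = -614192)
w/y(15*(11 + 4)) = -614192*1/(15*(11 + 4)) = -614192/(15*15) = -614192/225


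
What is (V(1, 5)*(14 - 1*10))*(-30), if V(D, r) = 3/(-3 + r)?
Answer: -180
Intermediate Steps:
(V(1, 5)*(14 - 1*10))*(-30) = ((3/(-3 + 5))*(14 - 1*10))*(-30) = ((3/2)*(14 - 10))*(-30) = ((3*(½))*4)*(-30) = ((3/2)*4)*(-30) = 6*(-30) = -180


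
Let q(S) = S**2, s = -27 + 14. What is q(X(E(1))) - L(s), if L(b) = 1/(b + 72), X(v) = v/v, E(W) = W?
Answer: 58/59 ≈ 0.98305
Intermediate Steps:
s = -13
X(v) = 1
L(b) = 1/(72 + b)
q(X(E(1))) - L(s) = 1**2 - 1/(72 - 13) = 1 - 1/59 = 58/59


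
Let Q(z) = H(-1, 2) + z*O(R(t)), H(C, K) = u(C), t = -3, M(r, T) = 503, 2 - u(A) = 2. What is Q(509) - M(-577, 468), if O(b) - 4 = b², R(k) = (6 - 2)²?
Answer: 131837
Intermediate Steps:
u(A) = 0 (u(A) = 2 - 1*2 = 2 - 2 = 0)
H(C, K) = 0
R(k) = 16 (R(k) = 4² = 16)
O(b) = 4 + b²
Q(z) = 260*z (Q(z) = 0 + z*(4 + 16²) = 0 + z*(4 + 256) = 0 + z*260 = 0 + 260*z = 260*z)
Q(509) - M(-577, 468) = 260*509 - 1*503 = 132340 - 503 = 131837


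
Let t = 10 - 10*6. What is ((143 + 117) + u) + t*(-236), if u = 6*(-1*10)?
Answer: 12000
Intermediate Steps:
t = -50 (t = 10 - 60 = -50)
u = -60 (u = 6*(-10) = -60)
((143 + 117) + u) + t*(-236) = ((143 + 117) - 60) - 50*(-236) = (260 - 60) + 11800 = 200 + 11800 = 12000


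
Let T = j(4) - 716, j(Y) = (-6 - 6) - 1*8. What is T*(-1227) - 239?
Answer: 902833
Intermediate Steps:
j(Y) = -20 (j(Y) = -12 - 8 = -20)
T = -736 (T = -20 - 716 = -736)
T*(-1227) - 239 = -736*(-1227) - 239 = 903072 - 239 = 902833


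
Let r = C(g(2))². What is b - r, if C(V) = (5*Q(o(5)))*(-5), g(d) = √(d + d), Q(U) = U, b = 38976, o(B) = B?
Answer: 23351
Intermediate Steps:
g(d) = √2*√d (g(d) = √(2*d) = √2*√d)
C(V) = -125 (C(V) = (5*5)*(-5) = 25*(-5) = -125)
r = 15625 (r = (-125)² = 15625)
b - r = 38976 - 1*15625 = 38976 - 15625 = 23351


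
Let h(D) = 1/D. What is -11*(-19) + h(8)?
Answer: 1673/8 ≈ 209.13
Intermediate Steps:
-11*(-19) + h(8) = -11*(-19) + 1/8 = 209 + ⅛ = 1673/8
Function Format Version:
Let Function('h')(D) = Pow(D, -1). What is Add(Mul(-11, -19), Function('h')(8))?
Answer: Rational(1673, 8) ≈ 209.13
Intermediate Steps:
Add(Mul(-11, -19), Function('h')(8)) = Add(Mul(-11, -19), Pow(8, -1)) = Add(209, Rational(1, 8)) = Rational(1673, 8)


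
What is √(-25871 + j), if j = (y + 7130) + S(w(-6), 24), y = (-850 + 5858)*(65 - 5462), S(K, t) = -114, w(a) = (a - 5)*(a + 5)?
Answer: I*√27047031 ≈ 5200.7*I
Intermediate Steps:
w(a) = (-5 + a)*(5 + a)
y = -27028176 (y = 5008*(-5397) = -27028176)
j = -27021160 (j = (-27028176 + 7130) - 114 = -27021046 - 114 = -27021160)
√(-25871 + j) = √(-25871 - 27021160) = √(-27047031) = I*√27047031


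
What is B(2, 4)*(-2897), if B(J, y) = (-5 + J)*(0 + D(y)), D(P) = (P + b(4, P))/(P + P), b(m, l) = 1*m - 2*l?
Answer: 0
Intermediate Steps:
b(m, l) = m - 2*l
D(P) = (4 - P)/(2*P) (D(P) = (P + (4 - 2*P))/(P + P) = (4 - P)/((2*P)) = (4 - P)*(1/(2*P)) = (4 - P)/(2*P))
B(J, y) = (-5 + J)*(4 - y)/(2*y) (B(J, y) = (-5 + J)*(0 + (4 - y)/(2*y)) = (-5 + J)*((4 - y)/(2*y)) = (-5 + J)*(4 - y)/(2*y))
B(2, 4)*(-2897) = ((½)*(-5 + 2)*(4 - 1*4)/4)*(-2897) = ((½)*(¼)*(-3)*(4 - 4))*(-2897) = ((½)*(¼)*(-3)*0)*(-2897) = 0*(-2897) = 0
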